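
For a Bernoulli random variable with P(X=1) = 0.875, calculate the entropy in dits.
0.1636 dits

The binary entropy function is:
H(p) = -p log(p) - (1-p) log(1-p)

H(0.875) = -0.875 × log_10(0.875) - 0.125 × log_10(0.125)
H(0.875) = 0.1636 dits

Note: Binary entropy is maximized at p=0.5 (H=1 bit) and minimized at p=0 or p=1 (H=0).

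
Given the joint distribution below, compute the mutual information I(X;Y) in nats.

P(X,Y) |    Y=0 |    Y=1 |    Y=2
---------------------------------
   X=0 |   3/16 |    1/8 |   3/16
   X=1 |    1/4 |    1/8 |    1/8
0.0108 nats

Mutual information: I(X;Y) = H(X) + H(Y) - H(X,Y)

Marginals:
P(X) = (1/2, 1/2), H(X) = 0.6931 nats
P(Y) = (7/16, 1/4, 5/16), H(Y) = 1.0717 nats

Joint entropy: H(X,Y) = 1.7541 nats

I(X;Y) = 0.6931 + 1.0717 - 1.7541 = 0.0108 nats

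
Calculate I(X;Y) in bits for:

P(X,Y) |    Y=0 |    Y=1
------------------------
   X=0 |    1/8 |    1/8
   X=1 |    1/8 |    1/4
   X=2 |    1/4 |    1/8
0.0613 bits

Mutual information: I(X;Y) = H(X) + H(Y) - H(X,Y)

Marginals:
P(X) = (1/4, 3/8, 3/8), H(X) = 1.5613 bits
P(Y) = (1/2, 1/2), H(Y) = 1.0000 bits

Joint entropy: H(X,Y) = 2.5000 bits

I(X;Y) = 1.5613 + 1.0000 - 2.5000 = 0.0613 bits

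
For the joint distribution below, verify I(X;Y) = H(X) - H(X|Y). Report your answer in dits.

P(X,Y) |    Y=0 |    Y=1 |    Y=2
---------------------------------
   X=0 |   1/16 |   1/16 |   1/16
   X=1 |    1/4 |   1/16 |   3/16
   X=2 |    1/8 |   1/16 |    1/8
I(X;Y) = 0.0089 dits

Mutual information has multiple equivalent forms:
- I(X;Y) = H(X) - H(X|Y)
- I(X;Y) = H(Y) - H(Y|X)
- I(X;Y) = H(X) + H(Y) - H(X,Y)

Computing all quantities:
H(X) = 0.4447, H(Y) = 0.4531, H(X,Y) = 0.8889
H(X|Y) = 0.4358, H(Y|X) = 0.4442

Verification:
H(X) - H(X|Y) = 0.4447 - 0.4358 = 0.0089
H(Y) - H(Y|X) = 0.4531 - 0.4442 = 0.0089
H(X) + H(Y) - H(X,Y) = 0.4447 + 0.4531 - 0.8889 = 0.0089

All forms give I(X;Y) = 0.0089 dits. ✓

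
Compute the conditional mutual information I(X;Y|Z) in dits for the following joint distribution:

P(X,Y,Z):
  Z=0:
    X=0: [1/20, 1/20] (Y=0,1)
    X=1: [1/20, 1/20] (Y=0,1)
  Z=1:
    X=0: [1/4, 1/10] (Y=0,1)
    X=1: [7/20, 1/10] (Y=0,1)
0.0009 dits

Conditional mutual information: I(X;Y|Z) = H(X|Z) + H(Y|Z) - H(X,Y|Z)

H(Z) = 0.2173
H(X,Z) = 0.5156 → H(X|Z) = 0.2983
H(Y,Z) = 0.4729 → H(Y|Z) = 0.2556
H(X,Y,Z) = 0.7703 → H(X,Y|Z) = 0.5530

I(X;Y|Z) = 0.2983 + 0.2556 - 0.5530 = 0.0009 dits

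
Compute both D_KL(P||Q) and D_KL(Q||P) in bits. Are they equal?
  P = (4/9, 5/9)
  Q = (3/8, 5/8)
D_KL(P||Q) = 0.0145, D_KL(Q||P) = 0.0143

KL divergence is not symmetric: D_KL(P||Q) ≠ D_KL(Q||P) in general.

D_KL(P||Q) = 0.0145 bits
D_KL(Q||P) = 0.0143 bits

No, they are not equal!

This asymmetry is why KL divergence is not a true distance metric.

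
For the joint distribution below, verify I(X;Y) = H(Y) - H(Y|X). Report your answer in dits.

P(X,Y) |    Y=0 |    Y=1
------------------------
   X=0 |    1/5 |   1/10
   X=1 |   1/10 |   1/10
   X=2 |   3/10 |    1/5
I(X;Y) = 0.0030 dits

Mutual information has multiple equivalent forms:
- I(X;Y) = H(X) - H(X|Y)
- I(X;Y) = H(Y) - H(Y|X)
- I(X;Y) = H(X) + H(Y) - H(X,Y)

Computing all quantities:
H(X) = 0.4472, H(Y) = 0.2923, H(X,Y) = 0.7365
H(X|Y) = 0.4442, H(Y|X) = 0.2893

Verification:
H(X) - H(X|Y) = 0.4472 - 0.4442 = 0.0030
H(Y) - H(Y|X) = 0.2923 - 0.2893 = 0.0030
H(X) + H(Y) - H(X,Y) = 0.4472 + 0.2923 - 0.7365 = 0.0030

All forms give I(X;Y) = 0.0030 dits. ✓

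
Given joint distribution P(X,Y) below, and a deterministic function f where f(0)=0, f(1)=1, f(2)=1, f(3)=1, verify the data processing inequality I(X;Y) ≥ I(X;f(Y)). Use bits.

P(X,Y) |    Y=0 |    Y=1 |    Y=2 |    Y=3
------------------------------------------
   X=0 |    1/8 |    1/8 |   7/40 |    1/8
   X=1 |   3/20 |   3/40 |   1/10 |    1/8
I(X;Y) = 0.0185, I(X;f(Y)) = 0.0100, inequality holds: 0.0185 ≥ 0.0100

Data Processing Inequality: For any Markov chain X → Y → Z, we have I(X;Y) ≥ I(X;Z).

Here Z = f(Y) is a deterministic function of Y, forming X → Y → Z.

Original I(X;Y) = 0.0185 bits

After applying f:
P(X,Z) where Z=f(Y):
- P(X,Z=0) = P(X,Y=0)
- P(X,Z=1) = P(X,Y=1) + P(X,Y=2) + P(X,Y=3)

I(X;Z) = I(X;f(Y)) = 0.0100 bits

Verification: 0.0185 ≥ 0.0100 ✓

Information cannot be created by processing; the function f can only lose information about X.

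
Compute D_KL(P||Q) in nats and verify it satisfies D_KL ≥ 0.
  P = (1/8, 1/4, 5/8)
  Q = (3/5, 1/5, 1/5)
0.5719 nats

KL divergence satisfies the Gibbs inequality: D_KL(P||Q) ≥ 0 for all distributions P, Q.

D_KL(P||Q) = Σ p(x) log(p(x)/q(x))
Term by term:
  x=0: 1/8 × log_e[(1/8)/(3/5)] = -0.1961
  x=1: 1/4 × log_e[(1/4)/(1/5)] = 0.0558
  x=2: 5/8 × log_e[(5/8)/(1/5)] = 0.7121
D_KL(P||Q) = 0.5719 nats

D_KL(P||Q) = 0.5719 ≥ 0 ✓

This non-negativity is a fundamental property: relative entropy cannot be negative because it measures how different Q is from P.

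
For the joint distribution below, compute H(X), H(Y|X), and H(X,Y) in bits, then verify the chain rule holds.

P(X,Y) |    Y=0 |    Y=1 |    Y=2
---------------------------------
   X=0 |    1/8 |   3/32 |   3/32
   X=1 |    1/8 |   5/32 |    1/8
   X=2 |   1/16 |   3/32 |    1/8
H(X,Y) = 3.1289, H(X) = 1.5671, H(Y|X) = 1.5619 (all in bits)

Chain rule: H(X,Y) = H(X) + H(Y|X)

Left side — joint entropy directly:
H(X,Y) = -Σ p(x,y) log p(x,y) = 3.1289 bits

Right side — compute H(Y|X) from the conditional distributions:
P(X) = (5/16, 13/32, 9/32), so H(X) = 1.5671 bits
H(Y|X) = Σ_x P(X=x) · H(Y|X=x):
  P(Y|X=0) = (2/5, 3/10, 3/10), H(Y|X=0) = 1.5710, weight P(X=0) = 5/16
  P(Y|X=1) = (4/13, 5/13, 4/13), H(Y|X=1) = 1.5766, weight P(X=1) = 13/32
  P(Y|X=2) = (2/9, 1/3, 4/9), H(Y|X=2) = 1.5305, weight P(X=2) = 9/32
H(Y|X) = 1.5619 bits

H(X) + H(Y|X) = 1.5671 + 1.5619 = 3.1289 bits

Both sides equal 3.1289 bits. ✓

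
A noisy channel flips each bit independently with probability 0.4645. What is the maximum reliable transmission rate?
0.0036 bits

For a binary symmetric channel (BSC) with error probability p:
Capacity C = 1 - H(p) bits per symbol

where H(p) = -p log₂(p) - (1-p) log₂(1-p) is the binary entropy function.

H(0.4645) = 0.9964 bits
C = 1 - 0.9964 = 0.0036 bits per symbol

This means we can reliably transmit up to 0.0036 bits of information per channel use.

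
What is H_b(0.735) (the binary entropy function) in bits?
0.8342 bits

The binary entropy function is:
H(p) = -p log(p) - (1-p) log(1-p)

H(0.735) = -0.735 × log_2(0.735) - 0.265 × log_2(0.265)
H(0.735) = 0.8342 bits

Note: Binary entropy is maximized at p=0.5 (H=1 bit) and minimized at p=0 or p=1 (H=0).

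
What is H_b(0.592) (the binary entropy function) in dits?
0.2936 dits

The binary entropy function is:
H(p) = -p log(p) - (1-p) log(1-p)

H(0.592) = -0.592 × log_10(0.592) - 0.408 × log_10(0.408)
H(0.592) = 0.2936 dits

Note: Binary entropy is maximized at p=0.5 (H=1 bit) and minimized at p=0 or p=1 (H=0).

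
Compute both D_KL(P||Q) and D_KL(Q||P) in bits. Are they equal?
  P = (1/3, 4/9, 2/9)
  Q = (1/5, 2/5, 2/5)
D_KL(P||Q) = 0.1248, D_KL(Q||P) = 0.1310

KL divergence is not symmetric: D_KL(P||Q) ≠ D_KL(Q||P) in general.

D_KL(P||Q) = 0.1248 bits
D_KL(Q||P) = 0.1310 bits

No, they are not equal!

This asymmetry is why KL divergence is not a true distance metric.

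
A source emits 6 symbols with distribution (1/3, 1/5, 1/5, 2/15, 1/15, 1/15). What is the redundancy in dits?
0.0660 dits

Redundancy measures how far a source is from maximum entropy:
R = H_max - H(X)

Maximum entropy for 6 symbols: H_max = log_10(6) = 0.7782 dits
Actual entropy: H(X) = 0.7121 dits
Redundancy: R = 0.7782 - 0.7121 = 0.0660 dits

This redundancy represents potential for compression: the source could be compressed by 0.0660 dits per symbol.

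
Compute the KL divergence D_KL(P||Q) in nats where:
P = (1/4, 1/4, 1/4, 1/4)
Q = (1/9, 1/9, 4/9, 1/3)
0.1897 nats

KL divergence: D_KL(P||Q) = Σ p(x) log(p(x)/q(x))

Computing term by term:
  x=0: 1/4 × log_e[(1/4)/(1/9)] = 1/4 × 0.8109 = 0.2027
  x=1: 1/4 × log_e[(1/4)/(1/9)] = 1/4 × 0.8109 = 0.2027
  x=2: 1/4 × log_e[(1/4)/(4/9)] = 1/4 × -0.5754 = -0.1438
  x=3: 1/4 × log_e[(1/4)/(1/3)] = 1/4 × -0.2877 = -0.0719

D_KL(P||Q) = 0.1897 nats

Note: KL divergence is always non-negative and equals 0 iff P = Q.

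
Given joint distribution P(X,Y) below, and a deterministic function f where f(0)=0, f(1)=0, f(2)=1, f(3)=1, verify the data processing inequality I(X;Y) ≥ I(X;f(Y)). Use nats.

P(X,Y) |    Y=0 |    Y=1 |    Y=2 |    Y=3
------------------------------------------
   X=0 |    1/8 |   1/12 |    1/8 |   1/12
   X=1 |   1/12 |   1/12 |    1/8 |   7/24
I(X;Y) = 0.0515, I(X;f(Y)) = 0.0238, inequality holds: 0.0515 ≥ 0.0238

Data Processing Inequality: For any Markov chain X → Y → Z, we have I(X;Y) ≥ I(X;Z).

Here Z = f(Y) is a deterministic function of Y, forming X → Y → Z.

Original I(X;Y) = 0.0515 nats

After applying f:
P(X,Z) where Z=f(Y):
- P(X,Z=0) = P(X,Y=0) + P(X,Y=1)
- P(X,Z=1) = P(X,Y=2) + P(X,Y=3)

I(X;Z) = I(X;f(Y)) = 0.0238 nats

Verification: 0.0515 ≥ 0.0238 ✓

Information cannot be created by processing; the function f can only lose information about X.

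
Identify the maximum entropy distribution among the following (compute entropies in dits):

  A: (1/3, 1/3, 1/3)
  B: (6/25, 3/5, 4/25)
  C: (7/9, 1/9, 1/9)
A

For a discrete distribution over n outcomes, entropy is maximized by the uniform distribution.

Computing entropies:
H(A) = 0.4771 dits
H(B) = 0.4092 dits
H(C) = 0.2969 dits

The uniform distribution (where all probabilities equal 1/3) achieves the maximum entropy of log_10(3) = 0.4771 dits.

Distribution A has the highest entropy.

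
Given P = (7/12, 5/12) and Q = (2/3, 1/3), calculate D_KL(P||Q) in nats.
0.0151 nats

KL divergence: D_KL(P||Q) = Σ p(x) log(p(x)/q(x))

Computing term by term:
  x=0: 7/12 × log_e[(7/12)/(2/3)] = 7/12 × -0.1335 = -0.0779
  x=1: 5/12 × log_e[(5/12)/(1/3)] = 5/12 × 0.2231 = 0.0930

D_KL(P||Q) = 0.0151 nats

Note: KL divergence is always non-negative and equals 0 iff P = Q.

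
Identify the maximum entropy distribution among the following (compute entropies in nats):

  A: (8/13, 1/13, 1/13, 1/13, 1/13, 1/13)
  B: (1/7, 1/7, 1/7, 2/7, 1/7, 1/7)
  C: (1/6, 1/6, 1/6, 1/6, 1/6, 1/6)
C

For a discrete distribution over n outcomes, entropy is maximized by the uniform distribution.

Computing entropies:
H(A) = 1.2853 nats
H(B) = 1.7479 nats
H(C) = 1.7918 nats

The uniform distribution (where all probabilities equal 1/6) achieves the maximum entropy of log_e(6) = 1.7918 nats.

Distribution C has the highest entropy.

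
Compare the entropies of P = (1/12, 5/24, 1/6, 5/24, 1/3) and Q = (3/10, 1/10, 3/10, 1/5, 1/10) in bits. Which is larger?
P

Computing entropies in bits:
H(P) = 2.2008
H(Q) = 2.1710

Distribution P has higher entropy.

Intuition: The distribution closer to uniform (more spread out) has higher entropy.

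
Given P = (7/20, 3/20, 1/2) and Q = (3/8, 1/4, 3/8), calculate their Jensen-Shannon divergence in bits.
0.0159 bits

Jensen-Shannon divergence is:
JSD(P||Q) = 0.5 × D_KL(P||M) + 0.5 × D_KL(Q||M)
where M = 0.5 × (P + Q) is the mixture distribution.

M = 0.5 × (7/20, 3/20, 1/2) + 0.5 × (3/8, 1/4, 3/8) = (0.3625, 1/5, 7/16)

D_KL(P||M) = 0.0163 bits
D_KL(Q||M) = 0.0154 bits

JSD(P||Q) = 0.5 × 0.0163 + 0.5 × 0.0154 = 0.0159 bits

Unlike KL divergence, JSD is symmetric and bounded: 0 ≤ JSD ≤ log(2).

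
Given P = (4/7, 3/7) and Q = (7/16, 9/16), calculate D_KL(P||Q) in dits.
0.0157 dits

KL divergence: D_KL(P||Q) = Σ p(x) log(p(x)/q(x))

Computing term by term:
  x=0: 4/7 × log_10[(4/7)/(7/16)] = 4/7 × 0.1160 = 0.0663
  x=1: 3/7 × log_10[(3/7)/(9/16)] = 3/7 × -0.1181 = -0.0506

D_KL(P||Q) = 0.0157 dits

Note: KL divergence is always non-negative and equals 0 iff P = Q.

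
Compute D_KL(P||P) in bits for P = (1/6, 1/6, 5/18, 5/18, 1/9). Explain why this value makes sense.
0.0000 bits

KL divergence satisfies the Gibbs inequality: D_KL(P||Q) ≥ 0 for all distributions P, Q.

D_KL(P||Q) = Σ p(x) log(p(x)/q(x))
Each term is p(x) × log_2(p(x)/p(x)) = p(x) × log_2(1) = 0, so the sum is 0.
D_KL(P||Q) = 0.0000 bits

When P = Q, the KL divergence is exactly 0, as there is no 'divergence' between identical distributions.

This non-negativity is a fundamental property: relative entropy cannot be negative because it measures how different Q is from P.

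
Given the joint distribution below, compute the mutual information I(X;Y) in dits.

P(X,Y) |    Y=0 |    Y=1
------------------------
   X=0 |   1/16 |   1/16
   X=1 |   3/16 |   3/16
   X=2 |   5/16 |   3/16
0.0035 dits

Mutual information: I(X;Y) = H(X) + H(Y) - H(X,Y)

Marginals:
P(X) = (1/8, 3/8, 1/2), H(X) = 0.4231 dits
P(Y) = (9/16, 7/16), H(Y) = 0.2976 dits

Joint entropy: H(X,Y) = 0.7173 dits

I(X;Y) = 0.4231 + 0.2976 - 0.7173 = 0.0035 dits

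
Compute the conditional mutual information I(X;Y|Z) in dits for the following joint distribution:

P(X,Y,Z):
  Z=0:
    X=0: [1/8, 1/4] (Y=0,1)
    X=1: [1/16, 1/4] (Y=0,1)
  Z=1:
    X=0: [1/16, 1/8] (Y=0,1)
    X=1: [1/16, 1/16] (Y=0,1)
0.0053 dits

Conditional mutual information: I(X;Y|Z) = H(X|Z) + H(Y|Z) - H(X,Y|Z)

H(Z) = 0.2697
H(X,Z) = 0.5668 → H(X|Z) = 0.2971
H(Y,Z) = 0.5360 → H(Y|Z) = 0.2663
H(X,Y,Z) = 0.8278 → H(X,Y|Z) = 0.5581

I(X;Y|Z) = 0.2971 + 0.2663 - 0.5581 = 0.0053 dits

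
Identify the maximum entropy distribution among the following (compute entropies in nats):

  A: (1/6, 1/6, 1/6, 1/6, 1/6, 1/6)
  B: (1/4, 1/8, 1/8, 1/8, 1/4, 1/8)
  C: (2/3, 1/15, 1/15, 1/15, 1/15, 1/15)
A

For a discrete distribution over n outcomes, entropy is maximized by the uniform distribution.

Computing entropies:
H(A) = 1.7918 nats
H(B) = 1.7329 nats
H(C) = 1.1730 nats

The uniform distribution (where all probabilities equal 1/6) achieves the maximum entropy of log_e(6) = 1.7918 nats.

Distribution A has the highest entropy.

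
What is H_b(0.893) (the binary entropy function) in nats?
0.3402 nats

The binary entropy function is:
H(p) = -p log(p) - (1-p) log(1-p)

H(0.893) = -0.893 × log_e(0.893) - 0.107 × log_e(0.107)
H(0.893) = 0.3402 nats

Note: Binary entropy is maximized at p=0.5 (H=1 bit) and minimized at p=0 or p=1 (H=0).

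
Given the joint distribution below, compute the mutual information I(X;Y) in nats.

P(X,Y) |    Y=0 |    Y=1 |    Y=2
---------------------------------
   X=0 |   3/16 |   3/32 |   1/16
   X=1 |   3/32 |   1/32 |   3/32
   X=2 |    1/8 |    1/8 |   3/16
0.0458 nats

Mutual information: I(X;Y) = H(X) + H(Y) - H(X,Y)

Marginals:
P(X) = (11/32, 7/32, 7/16), H(X) = 1.0612 nats
P(Y) = (13/32, 1/4, 11/32), H(Y) = 1.0796 nats

Joint entropy: H(X,Y) = 2.0949 nats

I(X;Y) = 1.0612 + 1.0796 - 2.0949 = 0.0458 nats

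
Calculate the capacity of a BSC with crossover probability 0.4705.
0.0025 bits

For a binary symmetric channel (BSC) with error probability p:
Capacity C = 1 - H(p) bits per symbol

where H(p) = -p log₂(p) - (1-p) log₂(1-p) is the binary entropy function.

H(0.4705) = 0.9975 bits
C = 1 - 0.9975 = 0.0025 bits per symbol

This means we can reliably transmit up to 0.0025 bits of information per channel use.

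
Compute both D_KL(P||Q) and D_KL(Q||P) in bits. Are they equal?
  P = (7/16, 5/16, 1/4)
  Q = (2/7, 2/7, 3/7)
D_KL(P||Q) = 0.1149, D_KL(Q||P) = 0.1207

KL divergence is not symmetric: D_KL(P||Q) ≠ D_KL(Q||P) in general.

D_KL(P||Q) = 0.1149 bits
D_KL(Q||P) = 0.1207 bits

No, they are not equal!

This asymmetry is why KL divergence is not a true distance metric.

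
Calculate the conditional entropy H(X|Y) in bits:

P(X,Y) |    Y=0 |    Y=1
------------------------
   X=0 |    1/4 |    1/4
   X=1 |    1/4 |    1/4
1.0000 bits

Using the chain rule: H(X|Y) = H(X,Y) - H(Y)

First, compute H(X,Y) = 2.0000 bits

Marginal P(Y) = (1/2, 1/2)
H(Y) = 1.0000 bits

H(X|Y) = H(X,Y) - H(Y) = 2.0000 - 1.0000 = 1.0000 bits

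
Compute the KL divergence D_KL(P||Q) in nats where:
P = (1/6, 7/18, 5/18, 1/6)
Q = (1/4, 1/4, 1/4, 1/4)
0.0659 nats

KL divergence: D_KL(P||Q) = Σ p(x) log(p(x)/q(x))

Computing term by term:
  x=0: 1/6 × log_e[(1/6)/(1/4)] = 1/6 × -0.4055 = -0.0676
  x=1: 7/18 × log_e[(7/18)/(1/4)] = 7/18 × 0.4418 = 0.1718
  x=2: 5/18 × log_e[(5/18)/(1/4)] = 5/18 × 0.1054 = 0.0293
  x=3: 1/6 × log_e[(1/6)/(1/4)] = 1/6 × -0.4055 = -0.0676

D_KL(P||Q) = 0.0659 nats

Note: KL divergence is always non-negative and equals 0 iff P = Q.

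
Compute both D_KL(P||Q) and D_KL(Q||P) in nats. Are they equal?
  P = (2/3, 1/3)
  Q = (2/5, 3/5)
D_KL(P||Q) = 0.1446, D_KL(Q||P) = 0.1483

KL divergence is not symmetric: D_KL(P||Q) ≠ D_KL(Q||P) in general.

D_KL(P||Q) = 0.1446 nats
D_KL(Q||P) = 0.1483 nats

No, they are not equal!

This asymmetry is why KL divergence is not a true distance metric.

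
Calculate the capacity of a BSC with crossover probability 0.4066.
0.0253 bits

For a binary symmetric channel (BSC) with error probability p:
Capacity C = 1 - H(p) bits per symbol

where H(p) = -p log₂(p) - (1-p) log₂(1-p) is the binary entropy function.

H(0.4066) = 0.9747 bits
C = 1 - 0.9747 = 0.0253 bits per symbol

This means we can reliably transmit up to 0.0253 bits of information per channel use.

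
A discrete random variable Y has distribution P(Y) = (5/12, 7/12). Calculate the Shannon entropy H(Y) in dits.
0.2950 dits

Shannon entropy is H(X) = -Σ p(x) log p(x).

For P = (5/12, 7/12):
H = -5/12 × log_10(5/12) -7/12 × log_10(7/12)
H = 0.2950 dits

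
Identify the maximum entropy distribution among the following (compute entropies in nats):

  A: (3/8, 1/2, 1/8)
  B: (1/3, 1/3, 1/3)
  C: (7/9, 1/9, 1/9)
B

For a discrete distribution over n outcomes, entropy is maximized by the uniform distribution.

Computing entropies:
H(A) = 0.9743 nats
H(B) = 1.0986 nats
H(C) = 0.6837 nats

The uniform distribution (where all probabilities equal 1/3) achieves the maximum entropy of log_e(3) = 1.0986 nats.

Distribution B has the highest entropy.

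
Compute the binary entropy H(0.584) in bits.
0.9795 bits

The binary entropy function is:
H(p) = -p log(p) - (1-p) log(1-p)

H(0.584) = -0.584 × log_2(0.584) - 0.416 × log_2(0.416)
H(0.584) = 0.9795 bits

Note: Binary entropy is maximized at p=0.5 (H=1 bit) and minimized at p=0 or p=1 (H=0).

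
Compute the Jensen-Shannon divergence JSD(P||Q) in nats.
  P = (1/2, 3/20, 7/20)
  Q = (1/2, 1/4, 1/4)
0.0105 nats

Jensen-Shannon divergence is:
JSD(P||Q) = 0.5 × D_KL(P||M) + 0.5 × D_KL(Q||M)
where M = 0.5 × (P + Q) is the mixture distribution.

M = 0.5 × (1/2, 3/20, 7/20) + 0.5 × (1/2, 1/4, 1/4) = (1/2, 1/5, 3/10)

D_KL(P||M) = 0.0108 nats
D_KL(Q||M) = 0.0102 nats

JSD(P||Q) = 0.5 × 0.0108 + 0.5 × 0.0102 = 0.0105 nats

Unlike KL divergence, JSD is symmetric and bounded: 0 ≤ JSD ≤ log(2).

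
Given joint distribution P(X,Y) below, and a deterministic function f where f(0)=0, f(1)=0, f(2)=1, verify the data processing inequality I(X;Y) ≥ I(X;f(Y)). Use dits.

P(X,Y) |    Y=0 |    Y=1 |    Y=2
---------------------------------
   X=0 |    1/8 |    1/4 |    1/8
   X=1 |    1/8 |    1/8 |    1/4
I(X;Y) = 0.0184, I(X;f(Y)) = 0.0147, inequality holds: 0.0184 ≥ 0.0147

Data Processing Inequality: For any Markov chain X → Y → Z, we have I(X;Y) ≥ I(X;Z).

Here Z = f(Y) is a deterministic function of Y, forming X → Y → Z.

Original I(X;Y) = 0.0184 dits

After applying f:
P(X,Z) where Z=f(Y):
- P(X,Z=0) = P(X,Y=0) + P(X,Y=1)
- P(X,Z=1) = P(X,Y=2)

I(X;Z) = I(X;f(Y)) = 0.0147 dits

Verification: 0.0184 ≥ 0.0147 ✓

Information cannot be created by processing; the function f can only lose information about X.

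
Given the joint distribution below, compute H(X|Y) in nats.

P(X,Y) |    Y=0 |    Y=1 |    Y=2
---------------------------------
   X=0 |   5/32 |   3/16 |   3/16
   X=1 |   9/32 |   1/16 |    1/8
0.6360 nats

Using the chain rule: H(X|Y) = H(X,Y) - H(Y)

First, compute H(X,Y) = 1.7078 nats

Marginal P(Y) = (7/16, 1/4, 5/16)
H(Y) = 1.0717 nats

H(X|Y) = H(X,Y) - H(Y) = 1.7078 - 1.0717 = 0.6360 nats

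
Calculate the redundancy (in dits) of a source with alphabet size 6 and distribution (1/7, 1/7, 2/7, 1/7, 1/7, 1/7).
0.0191 dits

Redundancy measures how far a source is from maximum entropy:
R = H_max - H(X)

Maximum entropy for 6 symbols: H_max = log_10(6) = 0.7782 dits
Actual entropy: H(X) = 0.7591 dits
Redundancy: R = 0.7782 - 0.7591 = 0.0191 dits

This redundancy represents potential for compression: the source could be compressed by 0.0191 dits per symbol.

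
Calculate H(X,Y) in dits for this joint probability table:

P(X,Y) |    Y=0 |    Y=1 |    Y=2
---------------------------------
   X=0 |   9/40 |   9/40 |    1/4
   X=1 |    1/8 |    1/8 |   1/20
0.7329 dits

Joint entropy is H(X,Y) = -Σ_{x,y} p(x,y) log p(x,y).

Summing over all non-zero entries:
H(X,Y) = -[9/40·log_10(9/40) + 9/40·log_10(9/40) + 1/4·log_10(1/4) + 1/8·log_10(1/8) + 1/8·log_10(1/8) + 1/20·log_10(1/20)]
H(X,Y) = 0.7329 dits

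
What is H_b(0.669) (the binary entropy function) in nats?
0.6349 nats

The binary entropy function is:
H(p) = -p log(p) - (1-p) log(1-p)

H(0.669) = -0.669 × log_e(0.669) - 0.331 × log_e(0.331)
H(0.669) = 0.6349 nats

Note: Binary entropy is maximized at p=0.5 (H=1 bit) and minimized at p=0 or p=1 (H=0).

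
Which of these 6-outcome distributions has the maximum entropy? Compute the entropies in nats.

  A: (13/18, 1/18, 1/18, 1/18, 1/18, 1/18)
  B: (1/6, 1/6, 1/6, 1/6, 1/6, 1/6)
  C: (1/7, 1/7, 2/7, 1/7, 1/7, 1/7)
B

For a discrete distribution over n outcomes, entropy is maximized by the uniform distribution.

Computing entropies:
H(A) = 1.0379 nats
H(B) = 1.7918 nats
H(C) = 1.7479 nats

The uniform distribution (where all probabilities equal 1/6) achieves the maximum entropy of log_e(6) = 1.7918 nats.

Distribution B has the highest entropy.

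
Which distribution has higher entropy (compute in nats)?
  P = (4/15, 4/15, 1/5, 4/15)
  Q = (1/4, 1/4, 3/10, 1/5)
P

Computing entropies in nats:
H(P) = 1.3793
H(Q) = 1.3762

Distribution P has higher entropy.

Intuition: The distribution closer to uniform (more spread out) has higher entropy.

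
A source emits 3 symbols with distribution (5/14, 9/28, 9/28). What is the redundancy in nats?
0.0013 nats

Redundancy measures how far a source is from maximum entropy:
R = H_max - H(X)

Maximum entropy for 3 symbols: H_max = log_e(3) = 1.0986 nats
Actual entropy: H(X) = 1.0974 nats
Redundancy: R = 1.0986 - 1.0974 = 0.0013 nats

This redundancy represents potential for compression: the source could be compressed by 0.0013 nats per symbol.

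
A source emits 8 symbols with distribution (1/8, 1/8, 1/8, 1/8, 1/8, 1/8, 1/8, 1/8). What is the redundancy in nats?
0.0000 nats

Redundancy measures how far a source is from maximum entropy:
R = H_max - H(X)

Maximum entropy for 8 symbols: H_max = log_e(8) = 2.0794 nats
Actual entropy: H(X) = 2.0794 nats
Redundancy: R = 2.0794 - 2.0794 = 0.0000 nats

This redundancy represents potential for compression: the source could be compressed by 0.0000 nats per symbol.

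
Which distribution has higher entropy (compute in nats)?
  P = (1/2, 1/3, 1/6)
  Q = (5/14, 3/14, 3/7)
Q

Computing entropies in nats:
H(P) = 1.0114
H(Q) = 1.0609

Distribution Q has higher entropy.

Intuition: The distribution closer to uniform (more spread out) has higher entropy.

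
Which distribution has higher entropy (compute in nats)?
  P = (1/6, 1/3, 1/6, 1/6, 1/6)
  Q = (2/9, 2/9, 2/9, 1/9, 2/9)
Q

Computing entropies in nats:
H(P) = 1.5607
H(Q) = 1.5811

Distribution Q has higher entropy.

Intuition: The distribution closer to uniform (more spread out) has higher entropy.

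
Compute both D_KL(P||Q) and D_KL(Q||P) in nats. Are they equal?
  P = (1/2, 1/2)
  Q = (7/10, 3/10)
D_KL(P||Q) = 0.0872, D_KL(Q||P) = 0.0823

KL divergence is not symmetric: D_KL(P||Q) ≠ D_KL(Q||P) in general.

D_KL(P||Q) = 0.0872 nats
D_KL(Q||P) = 0.0823 nats

No, they are not equal!

This asymmetry is why KL divergence is not a true distance metric.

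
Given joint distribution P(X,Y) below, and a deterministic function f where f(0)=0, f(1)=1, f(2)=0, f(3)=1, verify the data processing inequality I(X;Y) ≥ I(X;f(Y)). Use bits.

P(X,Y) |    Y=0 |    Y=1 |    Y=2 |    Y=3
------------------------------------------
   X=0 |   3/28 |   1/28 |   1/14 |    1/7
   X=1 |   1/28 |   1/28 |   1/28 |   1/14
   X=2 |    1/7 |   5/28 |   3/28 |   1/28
I(X;Y) = 0.1421, I(X;f(Y)) = 0.0072, inequality holds: 0.1421 ≥ 0.0072

Data Processing Inequality: For any Markov chain X → Y → Z, we have I(X;Y) ≥ I(X;Z).

Here Z = f(Y) is a deterministic function of Y, forming X → Y → Z.

Original I(X;Y) = 0.1421 bits

After applying f:
P(X,Z) where Z=f(Y):
- P(X,Z=0) = P(X,Y=0) + P(X,Y=2)
- P(X,Z=1) = P(X,Y=1) + P(X,Y=3)

I(X;Z) = I(X;f(Y)) = 0.0072 bits

Verification: 0.1421 ≥ 0.0072 ✓

Information cannot be created by processing; the function f can only lose information about X.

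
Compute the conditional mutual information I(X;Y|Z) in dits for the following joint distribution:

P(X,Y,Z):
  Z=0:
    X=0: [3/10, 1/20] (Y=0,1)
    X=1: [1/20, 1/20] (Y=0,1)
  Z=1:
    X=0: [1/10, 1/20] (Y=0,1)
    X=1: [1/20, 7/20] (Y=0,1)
0.0441 dits

Conditional mutual information: I(X;Y|Z) = H(X|Z) + H(Y|Z) - H(X,Y|Z)

H(Z) = 0.2989
H(X,Z) = 0.5423 → H(X|Z) = 0.2435
H(Y,Z) = 0.5423 → H(Y|Z) = 0.2435
H(X,Y,Z) = 0.7417 → H(X,Y|Z) = 0.4428

I(X;Y|Z) = 0.2435 + 0.2435 - 0.4428 = 0.0441 dits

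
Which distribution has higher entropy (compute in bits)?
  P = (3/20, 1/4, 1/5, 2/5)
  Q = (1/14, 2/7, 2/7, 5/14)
P

Computing entropies in bits:
H(P) = 1.9037
H(Q) = 1.8352

Distribution P has higher entropy.

Intuition: The distribution closer to uniform (more spread out) has higher entropy.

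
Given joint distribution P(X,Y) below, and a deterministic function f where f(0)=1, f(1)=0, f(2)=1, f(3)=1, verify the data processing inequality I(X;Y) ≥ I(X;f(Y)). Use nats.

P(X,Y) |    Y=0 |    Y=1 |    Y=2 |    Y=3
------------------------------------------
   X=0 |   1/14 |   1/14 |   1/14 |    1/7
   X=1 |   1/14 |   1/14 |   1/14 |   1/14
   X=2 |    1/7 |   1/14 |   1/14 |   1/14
I(X;Y) = 0.0284, I(X;f(Y)) = 0.0015, inequality holds: 0.0284 ≥ 0.0015

Data Processing Inequality: For any Markov chain X → Y → Z, we have I(X;Y) ≥ I(X;Z).

Here Z = f(Y) is a deterministic function of Y, forming X → Y → Z.

Original I(X;Y) = 0.0284 nats

After applying f:
P(X,Z) where Z=f(Y):
- P(X,Z=0) = P(X,Y=1)
- P(X,Z=1) = P(X,Y=0) + P(X,Y=2) + P(X,Y=3)

I(X;Z) = I(X;f(Y)) = 0.0015 nats

Verification: 0.0284 ≥ 0.0015 ✓

Information cannot be created by processing; the function f can only lose information about X.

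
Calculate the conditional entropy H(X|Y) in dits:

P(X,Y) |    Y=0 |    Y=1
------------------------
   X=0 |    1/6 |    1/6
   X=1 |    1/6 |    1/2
0.2632 dits

Using the chain rule: H(X|Y) = H(X,Y) - H(Y)

First, compute H(X,Y) = 0.5396 dits

Marginal P(Y) = (1/3, 2/3)
H(Y) = 0.2764 dits

H(X|Y) = H(X,Y) - H(Y) = 0.5396 - 0.2764 = 0.2632 dits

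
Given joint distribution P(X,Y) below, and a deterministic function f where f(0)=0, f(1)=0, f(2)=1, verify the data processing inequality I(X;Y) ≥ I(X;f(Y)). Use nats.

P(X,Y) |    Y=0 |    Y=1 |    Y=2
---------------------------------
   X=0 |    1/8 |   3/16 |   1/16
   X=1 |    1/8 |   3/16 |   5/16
I(X;Y) = 0.0594, I(X;f(Y)) = 0.0594, inequality holds: 0.0594 ≥ 0.0594

Data Processing Inequality: For any Markov chain X → Y → Z, we have I(X;Y) ≥ I(X;Z).

Here Z = f(Y) is a deterministic function of Y, forming X → Y → Z.

Original I(X;Y) = 0.0594 nats

After applying f:
P(X,Z) where Z=f(Y):
- P(X,Z=0) = P(X,Y=0) + P(X,Y=1)
- P(X,Z=1) = P(X,Y=2)

I(X;Z) = I(X;f(Y)) = 0.0594 nats

Verification: 0.0594 ≥ 0.0594 ✓

Information cannot be created by processing; the function f can only lose information about X.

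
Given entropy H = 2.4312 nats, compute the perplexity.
11.3725

Perplexity is e^H (or exp(H) for natural log).

H = 2.4312 nats
Perplexity = e^2.4312 = 11.3725

Interpretation: The model's uncertainty is equivalent to choosing uniformly among 11.4 options.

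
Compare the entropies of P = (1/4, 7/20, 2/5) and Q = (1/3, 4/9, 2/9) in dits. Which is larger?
P

Computing entropies in dits:
H(P) = 0.4693
H(Q) = 0.4607

Distribution P has higher entropy.

Intuition: The distribution closer to uniform (more spread out) has higher entropy.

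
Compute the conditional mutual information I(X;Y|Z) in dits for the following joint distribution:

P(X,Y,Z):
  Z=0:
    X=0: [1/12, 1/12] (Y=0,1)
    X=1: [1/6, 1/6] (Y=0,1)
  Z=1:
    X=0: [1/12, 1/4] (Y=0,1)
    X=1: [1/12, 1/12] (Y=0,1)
0.0066 dits

Conditional mutual information: I(X;Y|Z) = H(X|Z) + H(Y|Z) - H(X,Y|Z)

H(Z) = 0.3010
H(X,Z) = 0.5775 → H(X|Z) = 0.2764
H(Y,Z) = 0.5898 → H(Y|Z) = 0.2887
H(X,Y,Z) = 0.8596 → H(X,Y|Z) = 0.5585

I(X;Y|Z) = 0.2764 + 0.2887 - 0.5585 = 0.0066 dits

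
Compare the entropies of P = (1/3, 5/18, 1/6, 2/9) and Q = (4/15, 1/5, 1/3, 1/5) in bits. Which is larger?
Q

Computing entropies in bits:
H(P) = 1.9547
H(Q) = 1.9656

Distribution Q has higher entropy.

Intuition: The distribution closer to uniform (more spread out) has higher entropy.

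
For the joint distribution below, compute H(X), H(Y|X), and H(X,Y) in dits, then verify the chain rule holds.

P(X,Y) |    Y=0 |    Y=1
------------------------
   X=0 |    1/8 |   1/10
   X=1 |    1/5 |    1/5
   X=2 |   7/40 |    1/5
H(X,Y) = 0.7647, H(X) = 0.4647, H(Y|X) = 0.3001 (all in dits)

Chain rule: H(X,Y) = H(X) + H(Y|X)

Left side — joint entropy directly:
H(X,Y) = -Σ p(x,y) log p(x,y) = 0.7647 dits

Right side — compute H(Y|X) from the conditional distributions:
P(X) = (9/40, 2/5, 3/8), so H(X) = 0.4647 dits
H(Y|X) = Σ_x P(X=x) · H(Y|X=x):
  P(Y|X=0) = (5/9, 4/9), H(Y|X=0) = 0.2983, weight P(X=0) = 9/40
  P(Y|X=1) = (1/2, 1/2), H(Y|X=1) = 0.3010, weight P(X=1) = 2/5
  P(Y|X=2) = (7/15, 8/15), H(Y|X=2) = 0.3001, weight P(X=2) = 3/8
H(Y|X) = 0.3001 dits

H(X) + H(Y|X) = 0.4647 + 0.3001 = 0.7647 dits

Both sides equal 0.7647 dits. ✓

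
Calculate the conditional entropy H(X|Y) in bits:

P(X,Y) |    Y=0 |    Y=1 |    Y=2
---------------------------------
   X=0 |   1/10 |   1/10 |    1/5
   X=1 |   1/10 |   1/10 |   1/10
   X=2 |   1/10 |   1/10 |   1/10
1.5510 bits

Using the chain rule: H(X|Y) = H(X,Y) - H(Y)

First, compute H(X,Y) = 3.1219 bits

Marginal P(Y) = (3/10, 3/10, 2/5)
H(Y) = 1.5710 bits

H(X|Y) = H(X,Y) - H(Y) = 3.1219 - 1.5710 = 1.5510 bits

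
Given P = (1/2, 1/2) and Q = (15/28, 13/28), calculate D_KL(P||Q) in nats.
0.0026 nats

KL divergence: D_KL(P||Q) = Σ p(x) log(p(x)/q(x))

Computing term by term:
  x=0: 1/2 × log_e[(1/2)/(15/28)] = 1/2 × -0.0690 = -0.0345
  x=1: 1/2 × log_e[(1/2)/(13/28)] = 1/2 × 0.0741 = 0.0371

D_KL(P||Q) = 0.0026 nats

Note: KL divergence is always non-negative and equals 0 iff P = Q.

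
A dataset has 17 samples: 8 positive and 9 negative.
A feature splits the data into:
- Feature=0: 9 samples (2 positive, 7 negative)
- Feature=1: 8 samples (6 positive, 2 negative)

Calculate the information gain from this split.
0.2111 bits

Information Gain = H(Y) - H(Y|Feature)

Before split:
P(positive) = 8/17 = 0.4706
H(Y) = 0.9975 bits

After split:
Feature=0: H = 0.7642 bits (weight = 9/17)
Feature=1: H = 0.8113 bits (weight = 8/17)
H(Y|Feature) = (9/17)×0.7642 + (8/17)×0.8113 = 0.7864 bits

Information Gain = 0.9975 - 0.7864 = 0.2111 bits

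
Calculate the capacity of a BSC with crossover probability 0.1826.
0.3143 bits

For a binary symmetric channel (BSC) with error probability p:
Capacity C = 1 - H(p) bits per symbol

where H(p) = -p log₂(p) - (1-p) log₂(1-p) is the binary entropy function.

H(0.1826) = 0.6857 bits
C = 1 - 0.6857 = 0.3143 bits per symbol

This means we can reliably transmit up to 0.3143 bits of information per channel use.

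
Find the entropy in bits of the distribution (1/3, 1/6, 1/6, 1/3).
1.9183 bits

Shannon entropy is H(X) = -Σ p(x) log p(x).

For P = (1/3, 1/6, 1/6, 1/3):
H = -1/3 × log_2(1/3) -1/6 × log_2(1/6) -1/6 × log_2(1/6) -1/3 × log_2(1/3)
H = 1.9183 bits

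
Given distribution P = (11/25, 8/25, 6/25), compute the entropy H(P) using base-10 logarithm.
0.4640 dits

Shannon entropy is H(X) = -Σ p(x) log p(x).

For P = (11/25, 8/25, 6/25):
H = -11/25 × log_10(11/25) -8/25 × log_10(8/25) -6/25 × log_10(6/25)
H = 0.4640 dits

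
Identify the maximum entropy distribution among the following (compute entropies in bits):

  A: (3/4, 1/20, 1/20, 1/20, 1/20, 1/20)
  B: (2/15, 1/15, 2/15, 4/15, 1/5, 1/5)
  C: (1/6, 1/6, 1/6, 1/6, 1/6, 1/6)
C

For a discrete distribution over n outcomes, entropy is maximized by the uniform distribution.

Computing entropies:
H(A) = 1.3918 bits
H(B) = 2.4729 bits
H(C) = 2.5850 bits

The uniform distribution (where all probabilities equal 1/6) achieves the maximum entropy of log_2(6) = 2.5850 bits.

Distribution C has the highest entropy.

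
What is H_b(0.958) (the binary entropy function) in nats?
0.1742 nats

The binary entropy function is:
H(p) = -p log(p) - (1-p) log(1-p)

H(0.958) = -0.958 × log_e(0.958) - 0.042 × log_e(0.042)
H(0.958) = 0.1742 nats

Note: Binary entropy is maximized at p=0.5 (H=1 bit) and minimized at p=0 or p=1 (H=0).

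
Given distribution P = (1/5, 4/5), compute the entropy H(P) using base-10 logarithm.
0.2173 dits

Shannon entropy is H(X) = -Σ p(x) log p(x).

For P = (1/5, 4/5):
H = -1/5 × log_10(1/5) -4/5 × log_10(4/5)
H = 0.2173 dits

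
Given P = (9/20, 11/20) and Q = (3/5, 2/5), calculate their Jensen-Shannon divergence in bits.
0.0163 bits

Jensen-Shannon divergence is:
JSD(P||Q) = 0.5 × D_KL(P||M) + 0.5 × D_KL(Q||M)
where M = 0.5 × (P + Q) is the mixture distribution.

M = 0.5 × (9/20, 11/20) + 0.5 × (3/5, 2/5) = (21/40, 19/40)

D_KL(P||M) = 0.0163 bits
D_KL(Q||M) = 0.0164 bits

JSD(P||Q) = 0.5 × 0.0163 + 0.5 × 0.0164 = 0.0163 bits

Unlike KL divergence, JSD is symmetric and bounded: 0 ≤ JSD ≤ log(2).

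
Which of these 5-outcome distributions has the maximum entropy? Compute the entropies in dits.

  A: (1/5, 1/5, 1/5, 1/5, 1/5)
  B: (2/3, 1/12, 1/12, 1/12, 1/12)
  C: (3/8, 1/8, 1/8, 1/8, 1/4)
A

For a discrete distribution over n outcomes, entropy is maximized by the uniform distribution.

Computing entropies:
H(A) = 0.6990 dits
H(B) = 0.4771 dits
H(C) = 0.6489 dits

The uniform distribution (where all probabilities equal 1/5) achieves the maximum entropy of log_10(5) = 0.6990 dits.

Distribution A has the highest entropy.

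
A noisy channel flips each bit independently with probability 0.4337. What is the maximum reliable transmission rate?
0.0127 bits

For a binary symmetric channel (BSC) with error probability p:
Capacity C = 1 - H(p) bits per symbol

where H(p) = -p log₂(p) - (1-p) log₂(1-p) is the binary entropy function.

H(0.4337) = 0.9873 bits
C = 1 - 0.9873 = 0.0127 bits per symbol

This means we can reliably transmit up to 0.0127 bits of information per channel use.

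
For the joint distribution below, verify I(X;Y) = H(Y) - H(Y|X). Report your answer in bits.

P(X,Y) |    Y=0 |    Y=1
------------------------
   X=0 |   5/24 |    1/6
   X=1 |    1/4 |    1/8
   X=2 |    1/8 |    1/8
I(X;Y) = 0.0139 bits

Mutual information has multiple equivalent forms:
- I(X;Y) = H(X) - H(X|Y)
- I(X;Y) = H(Y) - H(Y|X)
- I(X;Y) = H(X) + H(Y) - H(X,Y)

Computing all quantities:
H(X) = 1.5613, H(Y) = 0.9799, H(X,Y) = 2.5273
H(X|Y) = 1.5474, H(Y|X) = 0.9660

Verification:
H(X) - H(X|Y) = 1.5613 - 1.5474 = 0.0139
H(Y) - H(Y|X) = 0.9799 - 0.9660 = 0.0139
H(X) + H(Y) - H(X,Y) = 1.5613 + 0.9799 - 2.5273 = 0.0139

All forms give I(X;Y) = 0.0139 bits. ✓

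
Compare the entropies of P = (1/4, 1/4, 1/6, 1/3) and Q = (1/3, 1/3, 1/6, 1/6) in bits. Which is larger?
P

Computing entropies in bits:
H(P) = 1.9591
H(Q) = 1.9183

Distribution P has higher entropy.

Intuition: The distribution closer to uniform (more spread out) has higher entropy.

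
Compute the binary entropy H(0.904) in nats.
0.3162 nats

The binary entropy function is:
H(p) = -p log(p) - (1-p) log(1-p)

H(0.904) = -0.904 × log_e(0.904) - 0.096 × log_e(0.096)
H(0.904) = 0.3162 nats

Note: Binary entropy is maximized at p=0.5 (H=1 bit) and minimized at p=0 or p=1 (H=0).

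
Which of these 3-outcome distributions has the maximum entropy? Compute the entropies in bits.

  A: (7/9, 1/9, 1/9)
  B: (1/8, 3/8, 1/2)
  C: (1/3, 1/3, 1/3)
C

For a discrete distribution over n outcomes, entropy is maximized by the uniform distribution.

Computing entropies:
H(A) = 0.9864 bits
H(B) = 1.4056 bits
H(C) = 1.5850 bits

The uniform distribution (where all probabilities equal 1/3) achieves the maximum entropy of log_2(3) = 1.5850 bits.

Distribution C has the highest entropy.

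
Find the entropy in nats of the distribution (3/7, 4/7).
0.6829 nats

Shannon entropy is H(X) = -Σ p(x) log p(x).

For P = (3/7, 4/7):
H = -3/7 × log_e(3/7) -4/7 × log_e(4/7)
H = 0.6829 nats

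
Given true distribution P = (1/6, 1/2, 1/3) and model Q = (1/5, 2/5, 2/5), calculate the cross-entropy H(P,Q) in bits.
1.4886 bits

Cross-entropy: H(P,Q) = -Σ p(x) log q(x)

Alternatively: H(P,Q) = H(P) + D_KL(P||Q)
H(P) = 1.4591 bits
D_KL(P||Q) = 0.0294 bits

H(P,Q) = 1.4591 + 0.0294 = 1.4886 bits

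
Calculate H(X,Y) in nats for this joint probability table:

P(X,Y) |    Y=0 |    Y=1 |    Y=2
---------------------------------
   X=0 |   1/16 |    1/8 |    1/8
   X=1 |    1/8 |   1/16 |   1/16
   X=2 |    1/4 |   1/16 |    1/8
2.0794 nats

Joint entropy is H(X,Y) = -Σ_{x,y} p(x,y) log p(x,y).

Summing over all non-zero entries:
H(X,Y) = -[1/16·log_e(1/16) + 1/8·log_e(1/8) + 1/8·log_e(1/8) + 1/8·log_e(1/8) + 1/16·log_e(1/16) + 1/16·log_e(1/16) + 1/4·log_e(1/4) + 1/16·log_e(1/16) + 1/8·log_e(1/8)]
H(X,Y) = 2.0794 nats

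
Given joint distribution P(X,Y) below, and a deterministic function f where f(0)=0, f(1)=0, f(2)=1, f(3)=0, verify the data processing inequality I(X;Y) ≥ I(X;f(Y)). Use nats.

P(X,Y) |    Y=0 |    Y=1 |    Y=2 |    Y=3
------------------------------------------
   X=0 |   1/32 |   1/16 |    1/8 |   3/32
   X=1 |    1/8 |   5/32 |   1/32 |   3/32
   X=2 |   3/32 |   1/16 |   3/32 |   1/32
I(X;Y) = 0.0995, I(X;f(Y)) = 0.0628, inequality holds: 0.0995 ≥ 0.0628

Data Processing Inequality: For any Markov chain X → Y → Z, we have I(X;Y) ≥ I(X;Z).

Here Z = f(Y) is a deterministic function of Y, forming X → Y → Z.

Original I(X;Y) = 0.0995 nats

After applying f:
P(X,Z) where Z=f(Y):
- P(X,Z=0) = P(X,Y=0) + P(X,Y=1) + P(X,Y=3)
- P(X,Z=1) = P(X,Y=2)

I(X;Z) = I(X;f(Y)) = 0.0628 nats

Verification: 0.0995 ≥ 0.0628 ✓

Information cannot be created by processing; the function f can only lose information about X.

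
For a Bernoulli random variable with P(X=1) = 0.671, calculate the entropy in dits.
0.2751 dits

The binary entropy function is:
H(p) = -p log(p) - (1-p) log(1-p)

H(0.671) = -0.671 × log_10(0.671) - 0.329 × log_10(0.329)
H(0.671) = 0.2751 dits

Note: Binary entropy is maximized at p=0.5 (H=1 bit) and minimized at p=0 or p=1 (H=0).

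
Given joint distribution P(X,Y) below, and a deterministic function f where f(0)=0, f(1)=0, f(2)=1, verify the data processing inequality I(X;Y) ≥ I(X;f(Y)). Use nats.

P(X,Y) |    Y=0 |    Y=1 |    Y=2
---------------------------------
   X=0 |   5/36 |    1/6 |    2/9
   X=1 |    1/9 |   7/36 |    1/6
I(X;Y) = 0.0051, I(X;f(Y)) = 0.0024, inequality holds: 0.0051 ≥ 0.0024

Data Processing Inequality: For any Markov chain X → Y → Z, we have I(X;Y) ≥ I(X;Z).

Here Z = f(Y) is a deterministic function of Y, forming X → Y → Z.

Original I(X;Y) = 0.0051 nats

After applying f:
P(X,Z) where Z=f(Y):
- P(X,Z=0) = P(X,Y=0) + P(X,Y=1)
- P(X,Z=1) = P(X,Y=2)

I(X;Z) = I(X;f(Y)) = 0.0024 nats

Verification: 0.0051 ≥ 0.0024 ✓

Information cannot be created by processing; the function f can only lose information about X.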